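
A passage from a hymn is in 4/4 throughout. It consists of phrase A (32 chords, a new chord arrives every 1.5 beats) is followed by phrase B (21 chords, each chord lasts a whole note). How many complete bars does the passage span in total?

A: 32 × 1.5 = 48 beats = 12 bars.
B: 21 × 4 = 84 beats = 21 bars.
Total: 12 + 21 = 33 bars.

33 bars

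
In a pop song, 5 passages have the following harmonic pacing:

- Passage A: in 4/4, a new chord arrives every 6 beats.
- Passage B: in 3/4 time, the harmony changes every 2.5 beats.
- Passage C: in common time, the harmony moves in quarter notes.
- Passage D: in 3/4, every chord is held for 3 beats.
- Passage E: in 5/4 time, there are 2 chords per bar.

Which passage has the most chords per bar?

A: 4 beats/bar ÷ 6 beats/chord = 2/3 chords/bar.
B: 3 beats/bar ÷ 2.5 beats/chord = 1.2 chords/bar.
C: 4 beats/bar ÷ 1 beat/chord = 4 chords/bar.
D: 3 beats/bar ÷ 3 beats/chord = 1 chord/bar.
E: 5 beats/bar ÷ 2.5 beats/chord = 2 chords/bar.
Fastest is C at 4 chords/bar.

Passage C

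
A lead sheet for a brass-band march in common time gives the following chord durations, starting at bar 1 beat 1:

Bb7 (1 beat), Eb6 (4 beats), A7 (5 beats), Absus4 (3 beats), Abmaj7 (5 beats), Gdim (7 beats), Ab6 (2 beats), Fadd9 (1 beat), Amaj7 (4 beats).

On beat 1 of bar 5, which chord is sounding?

Abmaj7

Beat 1 of bar 5 is beat (5−1)×4 + 1 = 17 overall.
Running totals: Bb7 ends at 1, Eb6 ends at 5, A7 ends at 10, Absus4 ends at 13, Abmaj7 ends at 18.
Beat 17 falls within Abmaj7.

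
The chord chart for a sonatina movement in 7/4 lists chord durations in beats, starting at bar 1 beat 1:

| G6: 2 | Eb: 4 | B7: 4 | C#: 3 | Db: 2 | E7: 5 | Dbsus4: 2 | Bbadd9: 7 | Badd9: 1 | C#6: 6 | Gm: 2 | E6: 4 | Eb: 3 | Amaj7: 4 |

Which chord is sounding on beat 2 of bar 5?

Badd9

Beat 2 of bar 5 is beat (5−1)×7 + 2 = 30 overall.
Running totals: G6 ends at 2, Eb ends at 6, B7 ends at 10, C# ends at 13, Db ends at 15, E7 ends at 20, Dbsus4 ends at 22, Bbadd9 ends at 29, Badd9 ends at 30.
Beat 30 falls within Badd9.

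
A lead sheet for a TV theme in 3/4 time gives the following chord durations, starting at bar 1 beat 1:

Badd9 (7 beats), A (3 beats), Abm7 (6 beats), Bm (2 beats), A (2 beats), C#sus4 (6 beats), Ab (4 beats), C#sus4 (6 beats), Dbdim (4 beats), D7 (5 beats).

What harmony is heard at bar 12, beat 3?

C#sus4

Beat 3 of bar 12 is beat (12−1)×3 + 3 = 36 overall.
Running totals: Badd9 ends at 7, A ends at 10, Abm7 ends at 16, Bm ends at 18, A ends at 20, C#sus4 ends at 26, Ab ends at 30, C#sus4 ends at 36.
Beat 36 falls within C#sus4.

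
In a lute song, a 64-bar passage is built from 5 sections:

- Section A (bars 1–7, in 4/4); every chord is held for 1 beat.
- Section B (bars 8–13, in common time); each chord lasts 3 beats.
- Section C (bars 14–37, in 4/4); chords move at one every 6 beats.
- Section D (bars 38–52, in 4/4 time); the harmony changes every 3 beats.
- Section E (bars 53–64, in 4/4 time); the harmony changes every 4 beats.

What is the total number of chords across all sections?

A: 7·4 = 28 beats, 28/1 = 28 chords.
B: 6·4 = 24 beats, 24/3 = 8 chords.
C: 24·4 = 96 beats, 96/6 = 16 chords.
D: 15·4 = 60 beats, 60/3 = 20 chords.
E: 12·4 = 48 beats, 48/4 = 12 chords.
Total: 28 + 8 + 16 + 20 + 12 = 84.

84 chords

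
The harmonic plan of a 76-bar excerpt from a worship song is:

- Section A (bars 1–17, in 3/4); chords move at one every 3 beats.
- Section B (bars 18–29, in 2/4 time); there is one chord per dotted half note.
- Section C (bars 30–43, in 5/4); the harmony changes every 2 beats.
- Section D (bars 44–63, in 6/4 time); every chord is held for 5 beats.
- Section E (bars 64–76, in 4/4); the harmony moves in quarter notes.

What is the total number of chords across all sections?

A: 17·3 = 51 beats, 51/3 = 17 chords.
B: 12·2 = 24 beats, 24/3 = 8 chords.
C: 14·5 = 70 beats, 70/2 = 35 chords.
D: 20·6 = 120 beats, 120/5 = 24 chords.
E: 13·4 = 52 beats, 52/1 = 52 chords.
Total: 17 + 8 + 35 + 24 + 52 = 136.

136 chords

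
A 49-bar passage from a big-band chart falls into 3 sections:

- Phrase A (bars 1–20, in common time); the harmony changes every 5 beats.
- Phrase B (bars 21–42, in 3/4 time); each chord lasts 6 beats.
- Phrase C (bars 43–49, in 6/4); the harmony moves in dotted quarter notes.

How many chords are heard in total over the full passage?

55 chords

A: 20 bars × 4 beats = 80 beats; 5 beats/chord → 16 chords.
B: 22 bars × 3 beats = 66 beats; 6 beats/chord → 11 chords.
C: 7 bars × 6 beats = 42 beats; 1.5 beats/chord → 28 chords.
Total: 16 + 11 + 28 = 55.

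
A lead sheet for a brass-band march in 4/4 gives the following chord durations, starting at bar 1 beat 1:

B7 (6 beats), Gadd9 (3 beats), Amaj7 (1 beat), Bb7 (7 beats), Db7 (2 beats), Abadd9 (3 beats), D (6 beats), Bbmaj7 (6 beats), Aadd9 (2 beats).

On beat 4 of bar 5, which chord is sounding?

Beat 4 of bar 5 is beat (5−1)×4 + 4 = 20 overall.
Running totals: B7 ends at 6, Gadd9 ends at 9, Amaj7 ends at 10, Bb7 ends at 17, Db7 ends at 19, Abadd9 ends at 22.
Beat 20 falls within Abadd9.

Abadd9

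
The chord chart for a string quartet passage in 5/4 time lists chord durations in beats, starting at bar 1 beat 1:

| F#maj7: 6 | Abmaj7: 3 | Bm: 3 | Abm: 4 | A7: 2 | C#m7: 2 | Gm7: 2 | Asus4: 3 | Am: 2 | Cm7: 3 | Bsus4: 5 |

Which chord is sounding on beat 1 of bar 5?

Gm7

Beat 1 of bar 5 is beat (5−1)×5 + 1 = 21 overall.
Running totals: F#maj7 ends at 6, Abmaj7 ends at 9, Bm ends at 12, Abm ends at 16, A7 ends at 18, C#m7 ends at 20, Gm7 ends at 22.
Beat 21 falls within Gm7.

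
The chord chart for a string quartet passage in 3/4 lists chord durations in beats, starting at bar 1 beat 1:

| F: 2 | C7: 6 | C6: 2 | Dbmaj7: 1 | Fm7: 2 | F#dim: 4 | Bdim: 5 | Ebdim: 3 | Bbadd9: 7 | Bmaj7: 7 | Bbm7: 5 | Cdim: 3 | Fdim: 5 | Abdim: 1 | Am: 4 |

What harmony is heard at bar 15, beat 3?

Cdim

Beat 3 of bar 15 is beat (15−1)×3 + 3 = 45 overall.
Running totals: F ends at 2, C7 ends at 8, C6 ends at 10, Dbmaj7 ends at 11, Fm7 ends at 13, F#dim ends at 17, Bdim ends at 22, Ebdim ends at 25, Bbadd9 ends at 32, Bmaj7 ends at 39, Bbm7 ends at 44, Cdim ends at 47.
Beat 45 falls within Cdim.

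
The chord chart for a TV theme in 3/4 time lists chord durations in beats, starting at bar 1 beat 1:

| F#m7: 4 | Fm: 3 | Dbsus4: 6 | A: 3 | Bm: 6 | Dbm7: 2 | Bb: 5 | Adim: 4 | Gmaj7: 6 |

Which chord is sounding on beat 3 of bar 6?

Bm

Beat 3 of bar 6 is beat (6−1)×3 + 3 = 18 overall.
Running totals: F#m7 ends at 4, Fm ends at 7, Dbsus4 ends at 13, A ends at 16, Bm ends at 22.
Beat 18 falls within Bm.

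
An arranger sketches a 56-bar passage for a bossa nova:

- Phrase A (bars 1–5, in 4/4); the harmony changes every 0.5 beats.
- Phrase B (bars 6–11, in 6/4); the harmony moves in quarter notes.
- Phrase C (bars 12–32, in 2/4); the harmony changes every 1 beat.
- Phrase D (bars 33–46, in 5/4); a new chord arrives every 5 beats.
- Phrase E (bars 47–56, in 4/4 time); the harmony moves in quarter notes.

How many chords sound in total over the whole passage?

172 chords

A: 5 bars × 4 beats = 20 beats; 0.5 beats/chord → 40 chords.
B: 6 bars × 6 beats = 36 beats; 1 beat/chord → 36 chords.
C: 21 bars × 2 beats = 42 beats; 1 beat/chord → 42 chords.
D: 14 bars × 5 beats = 70 beats; 5 beats/chord → 14 chords.
E: 10 bars × 4 beats = 40 beats; 1 beat/chord → 40 chords.
Total: 40 + 36 + 42 + 14 + 40 = 172.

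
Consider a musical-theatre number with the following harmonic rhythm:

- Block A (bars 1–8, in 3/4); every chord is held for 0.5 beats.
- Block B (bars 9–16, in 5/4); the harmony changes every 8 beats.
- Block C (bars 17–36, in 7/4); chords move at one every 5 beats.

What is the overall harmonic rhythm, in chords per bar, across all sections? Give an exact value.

2.25 chords per bar

A: 8 bars of 3 beats is 24 beats; at 0.5 beats each that's 48 chords.
B: 8 bars of 5 beats is 40 beats; at 8 beats each that's 5 chords.
C: 20 bars of 7 beats is 140 beats; at 5 beats each that's 28 chords.
Overall: 81 chords over 36 bars → 81/36 = 2.25 chords per bar.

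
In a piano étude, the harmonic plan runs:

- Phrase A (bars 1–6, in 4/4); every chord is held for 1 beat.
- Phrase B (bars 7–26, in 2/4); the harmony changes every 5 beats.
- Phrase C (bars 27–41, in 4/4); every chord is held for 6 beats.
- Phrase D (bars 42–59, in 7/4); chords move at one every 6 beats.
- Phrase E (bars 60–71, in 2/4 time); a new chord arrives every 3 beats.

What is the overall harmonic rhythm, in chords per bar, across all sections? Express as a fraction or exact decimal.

A: 6 × 4 = 24 beats ÷ 1 = 24 chords.
B: 20 × 2 = 40 beats ÷ 5 = 8 chords.
C: 15 × 4 = 60 beats ÷ 6 = 10 chords.
D: 18 × 7 = 126 beats ÷ 6 = 21 chords.
E: 12 × 2 = 24 beats ÷ 3 = 8 chords.
Overall: 71 chords over 71 bars → 71/71 = 1 chords per bar.

1 chords per bar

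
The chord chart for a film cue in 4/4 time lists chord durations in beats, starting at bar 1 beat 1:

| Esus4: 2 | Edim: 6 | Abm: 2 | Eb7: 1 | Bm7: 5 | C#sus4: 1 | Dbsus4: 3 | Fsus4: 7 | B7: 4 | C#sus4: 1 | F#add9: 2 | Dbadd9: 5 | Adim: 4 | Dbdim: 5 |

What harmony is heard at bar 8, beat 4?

C#sus4

Beat 4 of bar 8 is beat (8−1)×4 + 4 = 32 overall.
Running totals: Esus4 ends at 2, Edim ends at 8, Abm ends at 10, Eb7 ends at 11, Bm7 ends at 16, C#sus4 ends at 17, Dbsus4 ends at 20, Fsus4 ends at 27, B7 ends at 31, C#sus4 ends at 32.
Beat 32 falls within C#sus4.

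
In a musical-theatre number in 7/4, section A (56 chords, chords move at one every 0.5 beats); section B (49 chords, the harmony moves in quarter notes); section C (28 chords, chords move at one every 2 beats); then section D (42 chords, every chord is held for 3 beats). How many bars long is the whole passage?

37 bars

A: 56 × 0.5 = 28 beats = 4 bars.
B: 49 × 1 = 49 beats = 7 bars.
C: 28 × 2 = 56 beats = 8 bars.
D: 42 × 3 = 126 beats = 18 bars.
Total: 4 + 7 + 8 + 18 = 37 bars.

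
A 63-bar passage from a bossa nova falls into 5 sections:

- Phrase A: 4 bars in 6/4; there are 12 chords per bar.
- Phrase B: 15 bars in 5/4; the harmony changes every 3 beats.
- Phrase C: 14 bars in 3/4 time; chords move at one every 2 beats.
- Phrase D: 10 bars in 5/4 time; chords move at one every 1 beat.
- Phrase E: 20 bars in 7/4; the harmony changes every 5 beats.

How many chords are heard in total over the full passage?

172 chords

A has 24 beats and chords last 0.5 each, so 48 chords.
B has 75 beats and chords last 3 each, so 25 chords.
C has 42 beats and chords last 2 each, so 21 chords.
D has 50 beats and chords last 1 each, so 50 chords.
E has 140 beats and chords last 5 each, so 28 chords.
Total: 48 + 25 + 21 + 50 + 28 = 172.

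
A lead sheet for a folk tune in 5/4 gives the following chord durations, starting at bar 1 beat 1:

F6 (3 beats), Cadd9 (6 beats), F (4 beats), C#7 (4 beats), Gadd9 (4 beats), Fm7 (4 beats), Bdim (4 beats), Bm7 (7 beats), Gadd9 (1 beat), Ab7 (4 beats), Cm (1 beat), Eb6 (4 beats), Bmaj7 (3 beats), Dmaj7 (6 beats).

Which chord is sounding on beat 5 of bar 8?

Beat 5 of bar 8 is beat (8−1)×5 + 5 = 40 overall.
Running totals: F6 ends at 3, Cadd9 ends at 9, F ends at 13, C#7 ends at 17, Gadd9 ends at 21, Fm7 ends at 25, Bdim ends at 29, Bm7 ends at 36, Gadd9 ends at 37, Ab7 ends at 41.
Beat 40 falls within Ab7.

Ab7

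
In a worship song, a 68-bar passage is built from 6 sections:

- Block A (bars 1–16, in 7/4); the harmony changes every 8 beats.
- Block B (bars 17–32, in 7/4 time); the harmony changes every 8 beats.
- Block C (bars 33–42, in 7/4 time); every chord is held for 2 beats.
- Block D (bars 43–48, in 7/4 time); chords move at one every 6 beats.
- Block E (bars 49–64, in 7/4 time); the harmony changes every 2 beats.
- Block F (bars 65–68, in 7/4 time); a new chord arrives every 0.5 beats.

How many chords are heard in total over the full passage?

182 chords

A has 112 beats and chords last 8 each, so 14 chords.
B has 112 beats and chords last 8 each, so 14 chords.
C has 70 beats and chords last 2 each, so 35 chords.
D has 42 beats and chords last 6 each, so 7 chords.
E has 112 beats and chords last 2 each, so 56 chords.
F has 28 beats and chords last 0.5 each, so 56 chords.
Total: 14 + 14 + 35 + 7 + 56 + 56 = 182.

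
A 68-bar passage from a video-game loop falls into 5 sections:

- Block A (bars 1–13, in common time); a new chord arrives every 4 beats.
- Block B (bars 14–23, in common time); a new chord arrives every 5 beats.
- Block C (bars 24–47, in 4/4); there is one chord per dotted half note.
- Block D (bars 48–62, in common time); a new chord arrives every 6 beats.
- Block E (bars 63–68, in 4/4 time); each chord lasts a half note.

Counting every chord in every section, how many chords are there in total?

75 chords

A has 52 beats and chords last 4 each, so 13 chords.
B has 40 beats and chords last 5 each, so 8 chords.
C has 96 beats and chords last 3 each, so 32 chords.
D has 60 beats and chords last 6 each, so 10 chords.
E has 24 beats and chords last 2 each, so 12 chords.
Total: 13 + 8 + 32 + 10 + 12 = 75.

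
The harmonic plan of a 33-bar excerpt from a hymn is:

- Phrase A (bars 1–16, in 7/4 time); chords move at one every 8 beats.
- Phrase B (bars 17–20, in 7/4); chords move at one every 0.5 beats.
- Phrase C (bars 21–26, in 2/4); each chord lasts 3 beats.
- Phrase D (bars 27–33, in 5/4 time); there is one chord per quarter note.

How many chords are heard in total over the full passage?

A: 16 bars × 7 beats = 112 beats; 8 beats/chord → 14 chords.
B: 4 bars × 7 beats = 28 beats; 0.5 beats/chord → 56 chords.
C: 6 bars × 2 beats = 12 beats; 3 beats/chord → 4 chords.
D: 7 bars × 5 beats = 35 beats; 1 beat/chord → 35 chords.
Total: 14 + 56 + 4 + 35 = 109.

109 chords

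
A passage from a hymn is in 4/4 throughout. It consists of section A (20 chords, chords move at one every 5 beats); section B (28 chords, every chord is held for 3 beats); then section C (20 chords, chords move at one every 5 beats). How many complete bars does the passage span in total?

71 bars

A: 20 × 5 = 100 beats = 25 bars.
B: 28 × 3 = 84 beats = 21 bars.
C: 20 × 5 = 100 beats = 25 bars.
Total: 25 + 21 + 25 = 71 bars.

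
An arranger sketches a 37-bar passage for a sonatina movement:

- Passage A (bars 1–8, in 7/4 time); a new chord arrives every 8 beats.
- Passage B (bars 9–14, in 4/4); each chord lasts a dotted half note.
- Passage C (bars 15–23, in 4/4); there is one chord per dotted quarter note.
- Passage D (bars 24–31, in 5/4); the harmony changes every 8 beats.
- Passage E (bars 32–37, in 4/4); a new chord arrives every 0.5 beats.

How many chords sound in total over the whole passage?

92 chords

A: 8·7 = 56 beats, 56/8 = 7 chords.
B: 6·4 = 24 beats, 24/3 = 8 chords.
C: 9·4 = 36 beats, 36/1.5 = 24 chords.
D: 8·5 = 40 beats, 40/8 = 5 chords.
E: 6·4 = 24 beats, 24/0.5 = 48 chords.
Total: 7 + 8 + 24 + 5 + 48 = 92.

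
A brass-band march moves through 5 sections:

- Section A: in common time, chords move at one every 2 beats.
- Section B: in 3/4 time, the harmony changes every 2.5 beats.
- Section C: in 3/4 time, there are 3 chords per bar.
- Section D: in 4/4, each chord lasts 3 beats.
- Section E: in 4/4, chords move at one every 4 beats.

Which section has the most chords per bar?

A: each chord is 2 beats in 4/4, so 2 per bar.
B: each chord is 2.5 beats in 3/4, so 1.2 per bar.
C: each chord is 1 beat in 3/4, so 3 per bar.
D: each chord is 3 beats in 4/4, so 4/3 per bar.
E: each chord is 4 beats in 4/4, so 1 per bar.
Fastest is C at 3 chords/bar.

Section C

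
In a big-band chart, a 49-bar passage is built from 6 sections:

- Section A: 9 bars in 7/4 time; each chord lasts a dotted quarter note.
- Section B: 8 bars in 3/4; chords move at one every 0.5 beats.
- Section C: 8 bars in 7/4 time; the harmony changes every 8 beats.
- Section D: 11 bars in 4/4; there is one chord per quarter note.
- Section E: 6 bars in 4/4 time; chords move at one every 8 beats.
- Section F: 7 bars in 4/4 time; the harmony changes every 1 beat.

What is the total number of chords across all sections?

172 chords

A: 9·7 = 63 beats, 63/1.5 = 42 chords.
B: 8·3 = 24 beats, 24/0.5 = 48 chords.
C: 8·7 = 56 beats, 56/8 = 7 chords.
D: 11·4 = 44 beats, 44/1 = 44 chords.
E: 6·4 = 24 beats, 24/8 = 3 chords.
F: 7·4 = 28 beats, 28/1 = 28 chords.
Total: 42 + 48 + 7 + 44 + 3 + 28 = 172.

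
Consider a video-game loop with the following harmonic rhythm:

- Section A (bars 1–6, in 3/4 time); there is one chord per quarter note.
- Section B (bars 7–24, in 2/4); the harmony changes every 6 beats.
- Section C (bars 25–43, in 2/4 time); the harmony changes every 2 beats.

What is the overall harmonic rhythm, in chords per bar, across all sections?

A: 6 × 3 = 18 beats ÷ 1 = 18 chords.
B: 18 × 2 = 36 beats ÷ 6 = 6 chords.
C: 19 × 2 = 38 beats ÷ 2 = 19 chords.
Overall: 43 chords over 43 bars → 43/43 = 1 chords per bar.

1 chords per bar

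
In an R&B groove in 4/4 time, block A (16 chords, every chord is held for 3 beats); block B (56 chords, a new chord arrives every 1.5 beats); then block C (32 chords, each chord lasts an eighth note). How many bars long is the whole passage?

A: 16 × 3 = 48 beats = 12 bars.
B: 56 × 1.5 = 84 beats = 21 bars.
C: 32 × 0.5 = 16 beats = 4 bars.
Total: 12 + 21 + 4 = 37 bars.

37 bars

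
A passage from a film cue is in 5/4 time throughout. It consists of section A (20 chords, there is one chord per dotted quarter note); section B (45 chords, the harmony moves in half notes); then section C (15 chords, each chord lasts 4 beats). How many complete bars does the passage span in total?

36 bars

A: 20 × 1.5 = 30 beats = 6 bars.
B: 45 × 2 = 90 beats = 18 bars.
C: 15 × 4 = 60 beats = 12 bars.
Total: 6 + 18 + 12 = 36 bars.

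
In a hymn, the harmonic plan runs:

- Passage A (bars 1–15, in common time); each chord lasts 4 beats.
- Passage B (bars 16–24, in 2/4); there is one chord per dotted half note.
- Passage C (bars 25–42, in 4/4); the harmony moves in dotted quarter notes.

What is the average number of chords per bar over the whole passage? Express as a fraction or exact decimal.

A: 15 bars of 4 beats is 60 beats; at 4 beats each that's 15 chords.
B: 9 bars of 2 beats is 18 beats; at 3 beats each that's 6 chords.
C: 18 bars of 4 beats is 72 beats; at 1.5 beats each that's 48 chords.
Overall: 69 chords over 42 bars → 69/42 = 23/14 chords per bar.

23/14 chords per bar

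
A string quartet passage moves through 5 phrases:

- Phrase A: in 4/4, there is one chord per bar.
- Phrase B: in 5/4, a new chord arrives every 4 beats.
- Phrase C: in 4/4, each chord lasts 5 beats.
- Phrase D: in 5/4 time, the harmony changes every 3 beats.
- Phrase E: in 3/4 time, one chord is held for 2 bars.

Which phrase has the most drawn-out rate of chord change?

Phrase E

A: 4 beats/bar ÷ 4 beats/chord = 1 chord/bar.
B: 5 beats/bar ÷ 4 beats/chord = 1.25 chords/bar.
C: 4 beats/bar ÷ 5 beats/chord = 0.8 chords/bar.
D: 5 beats/bar ÷ 3 beats/chord = 5/3 chords/bar.
E: 3 beats/bar ÷ 6 beats/chord = 0.5 chords/bar.
Slowest is E at 0.5 chords/bar.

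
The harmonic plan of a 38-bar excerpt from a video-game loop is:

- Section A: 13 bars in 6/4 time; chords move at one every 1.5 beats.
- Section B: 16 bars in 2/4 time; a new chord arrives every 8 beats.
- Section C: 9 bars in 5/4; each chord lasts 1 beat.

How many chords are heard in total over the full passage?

101 chords

A has 78 beats and chords last 1.5 each, so 52 chords.
B has 32 beats and chords last 8 each, so 4 chords.
C has 45 beats and chords last 1 each, so 45 chords.
Total: 52 + 4 + 45 = 101.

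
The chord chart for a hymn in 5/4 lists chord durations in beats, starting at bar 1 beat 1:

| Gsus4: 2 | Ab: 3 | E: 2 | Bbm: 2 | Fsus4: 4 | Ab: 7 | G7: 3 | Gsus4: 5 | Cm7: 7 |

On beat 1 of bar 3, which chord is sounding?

Beat 1 of bar 3 is beat (3−1)×5 + 1 = 11 overall.
Running totals: Gsus4 ends at 2, Ab ends at 5, E ends at 7, Bbm ends at 9, Fsus4 ends at 13.
Beat 11 falls within Fsus4.

Fsus4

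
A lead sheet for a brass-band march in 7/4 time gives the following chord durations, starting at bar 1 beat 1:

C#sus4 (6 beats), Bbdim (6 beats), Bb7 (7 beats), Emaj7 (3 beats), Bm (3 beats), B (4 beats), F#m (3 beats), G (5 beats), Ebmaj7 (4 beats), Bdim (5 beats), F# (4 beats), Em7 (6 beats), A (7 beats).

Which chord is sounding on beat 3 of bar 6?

Beat 3 of bar 6 is beat (6−1)×7 + 3 = 38 overall.
Running totals: C#sus4 ends at 6, Bbdim ends at 12, Bb7 ends at 19, Emaj7 ends at 22, Bm ends at 25, B ends at 29, F#m ends at 32, G ends at 37, Ebmaj7 ends at 41.
Beat 38 falls within Ebmaj7.

Ebmaj7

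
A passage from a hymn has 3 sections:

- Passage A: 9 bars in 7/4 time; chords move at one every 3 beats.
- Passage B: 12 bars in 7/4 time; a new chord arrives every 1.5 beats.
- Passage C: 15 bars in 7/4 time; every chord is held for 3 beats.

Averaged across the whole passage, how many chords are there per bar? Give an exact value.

A: 9 × 7 = 63 beats ÷ 3 = 21 chords.
B: 12 × 7 = 84 beats ÷ 1.5 = 56 chords.
C: 15 × 7 = 105 beats ÷ 3 = 35 chords.
Overall: 112 chords over 36 bars → 112/36 = 28/9 chords per bar.

28/9 chords per bar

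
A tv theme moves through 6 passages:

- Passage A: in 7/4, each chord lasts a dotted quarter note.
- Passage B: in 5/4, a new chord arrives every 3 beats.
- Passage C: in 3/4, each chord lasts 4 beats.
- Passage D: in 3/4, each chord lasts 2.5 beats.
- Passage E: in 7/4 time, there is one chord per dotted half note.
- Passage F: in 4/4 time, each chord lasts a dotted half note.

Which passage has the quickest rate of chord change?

A: each chord is 1.5 beats in 7/4, so 14/3 per bar.
B: each chord is 3 beats in 5/4, so 5/3 per bar.
C: each chord is 4 beats in 3/4, so 0.75 per bar.
D: each chord is 2.5 beats in 3/4, so 1.2 per bar.
E: each chord is 3 beats in 7/4, so 7/3 per bar.
F: each chord is 3 beats in 4/4, so 4/3 per bar.
Fastest is A at 14/3 chords/bar.

Passage A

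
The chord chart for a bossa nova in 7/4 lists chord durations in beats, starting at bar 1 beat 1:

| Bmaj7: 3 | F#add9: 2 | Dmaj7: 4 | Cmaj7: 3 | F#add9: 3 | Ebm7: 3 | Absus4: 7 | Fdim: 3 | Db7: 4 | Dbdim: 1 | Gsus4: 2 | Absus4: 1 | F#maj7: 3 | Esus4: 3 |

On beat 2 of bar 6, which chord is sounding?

Beat 2 of bar 6 is beat (6−1)×7 + 2 = 37 overall.
Running totals: Bmaj7 ends at 3, F#add9 ends at 5, Dmaj7 ends at 9, Cmaj7 ends at 12, F#add9 ends at 15, Ebm7 ends at 18, Absus4 ends at 25, Fdim ends at 28, Db7 ends at 32, Dbdim ends at 33, Gsus4 ends at 35, Absus4 ends at 36, F#maj7 ends at 39.
Beat 37 falls within F#maj7.

F#maj7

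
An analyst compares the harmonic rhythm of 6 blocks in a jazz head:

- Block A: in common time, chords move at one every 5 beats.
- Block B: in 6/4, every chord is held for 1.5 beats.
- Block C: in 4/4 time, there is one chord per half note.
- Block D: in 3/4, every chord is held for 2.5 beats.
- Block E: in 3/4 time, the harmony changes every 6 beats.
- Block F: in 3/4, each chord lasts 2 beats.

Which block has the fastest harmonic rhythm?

A: each chord is 5 beats in 4/4, so 0.8 per bar.
B: each chord is 1.5 beats in 6/4, so 4 per bar.
C: each chord is 2 beats in 4/4, so 2 per bar.
D: each chord is 2.5 beats in 3/4, so 1.2 per bar.
E: each chord is 6 beats in 3/4, so 0.5 per bar.
F: each chord is 2 beats in 3/4, so 1.5 per bar.
Fastest is B at 4 chords/bar.

Block B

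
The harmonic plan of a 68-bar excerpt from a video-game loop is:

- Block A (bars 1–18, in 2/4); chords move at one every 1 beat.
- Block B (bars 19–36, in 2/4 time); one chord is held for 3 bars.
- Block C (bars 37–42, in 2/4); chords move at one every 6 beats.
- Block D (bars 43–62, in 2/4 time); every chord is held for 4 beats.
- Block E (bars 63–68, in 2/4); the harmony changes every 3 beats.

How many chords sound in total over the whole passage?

A has 36 beats and chords last 1 each, so 36 chords.
B has 36 beats and chords last 6 each, so 6 chords.
C has 12 beats and chords last 6 each, so 2 chords.
D has 40 beats and chords last 4 each, so 10 chords.
E has 12 beats and chords last 3 each, so 4 chords.
Total: 36 + 6 + 2 + 10 + 4 = 58.

58 chords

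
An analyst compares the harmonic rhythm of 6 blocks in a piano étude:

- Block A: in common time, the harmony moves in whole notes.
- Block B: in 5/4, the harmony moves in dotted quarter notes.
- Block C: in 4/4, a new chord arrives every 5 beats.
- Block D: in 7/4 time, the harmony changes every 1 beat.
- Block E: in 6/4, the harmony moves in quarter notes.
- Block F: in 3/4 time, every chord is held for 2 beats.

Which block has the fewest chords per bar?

A: 4 beats/bar ÷ 4 beats/chord = 1 chord/bar.
B: 5 beats/bar ÷ 1.5 beats/chord = 10/3 chords/bar.
C: 4 beats/bar ÷ 5 beats/chord = 0.8 chords/bar.
D: 7 beats/bar ÷ 1 beat/chord = 7 chords/bar.
E: 6 beats/bar ÷ 1 beat/chord = 6 chords/bar.
F: 3 beats/bar ÷ 2 beats/chord = 1.5 chords/bar.
Slowest is C at 0.8 chords/bar.

Block C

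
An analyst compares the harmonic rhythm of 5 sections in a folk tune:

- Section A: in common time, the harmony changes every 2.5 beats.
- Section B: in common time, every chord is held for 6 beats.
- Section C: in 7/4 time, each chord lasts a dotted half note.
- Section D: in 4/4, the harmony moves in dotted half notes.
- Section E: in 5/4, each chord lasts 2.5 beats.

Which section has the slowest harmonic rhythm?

A: 4 beats/bar ÷ 2.5 beats/chord = 1.6 chords/bar.
B: 4 beats/bar ÷ 6 beats/chord = 2/3 chords/bar.
C: 7 beats/bar ÷ 3 beats/chord = 7/3 chords/bar.
D: 4 beats/bar ÷ 3 beats/chord = 4/3 chords/bar.
E: 5 beats/bar ÷ 2.5 beats/chord = 2 chords/bar.
Slowest is B at 2/3 chords/bar.

Section B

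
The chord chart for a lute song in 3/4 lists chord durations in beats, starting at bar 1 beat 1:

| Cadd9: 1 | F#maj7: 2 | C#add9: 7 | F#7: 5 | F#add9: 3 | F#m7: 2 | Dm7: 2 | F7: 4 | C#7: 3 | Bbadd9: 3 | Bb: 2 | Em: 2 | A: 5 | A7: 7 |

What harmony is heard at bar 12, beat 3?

Beat 3 of bar 12 is beat (12−1)×3 + 3 = 36 overall.
Running totals: Cadd9 ends at 1, F#maj7 ends at 3, C#add9 ends at 10, F#7 ends at 15, F#add9 ends at 18, F#m7 ends at 20, Dm7 ends at 22, F7 ends at 26, C#7 ends at 29, Bbadd9 ends at 32, Bb ends at 34, Em ends at 36.
Beat 36 falls within Em.

Em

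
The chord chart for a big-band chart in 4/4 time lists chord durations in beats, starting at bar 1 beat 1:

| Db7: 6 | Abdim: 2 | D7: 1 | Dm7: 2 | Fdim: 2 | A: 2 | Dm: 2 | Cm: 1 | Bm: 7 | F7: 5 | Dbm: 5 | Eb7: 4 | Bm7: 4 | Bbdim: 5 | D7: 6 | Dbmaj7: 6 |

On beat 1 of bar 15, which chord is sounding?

Dbmaj7

Beat 1 of bar 15 is beat (15−1)×4 + 1 = 57 overall.
Running totals: Db7 ends at 6, Abdim ends at 8, D7 ends at 9, Dm7 ends at 11, Fdim ends at 13, A ends at 15, Dm ends at 17, Cm ends at 18, Bm ends at 25, F7 ends at 30, Dbm ends at 35, Eb7 ends at 39, Bm7 ends at 43, Bbdim ends at 48, D7 ends at 54, Dbmaj7 ends at 60.
Beat 57 falls within Dbmaj7.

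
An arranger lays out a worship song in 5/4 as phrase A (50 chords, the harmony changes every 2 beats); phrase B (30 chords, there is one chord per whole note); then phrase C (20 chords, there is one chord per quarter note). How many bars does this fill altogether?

48 bars

A: 50 × 2 = 100 beats = 20 bars.
B: 30 × 4 = 120 beats = 24 bars.
C: 20 × 1 = 20 beats = 4 bars.
Total: 20 + 24 + 4 = 48 bars.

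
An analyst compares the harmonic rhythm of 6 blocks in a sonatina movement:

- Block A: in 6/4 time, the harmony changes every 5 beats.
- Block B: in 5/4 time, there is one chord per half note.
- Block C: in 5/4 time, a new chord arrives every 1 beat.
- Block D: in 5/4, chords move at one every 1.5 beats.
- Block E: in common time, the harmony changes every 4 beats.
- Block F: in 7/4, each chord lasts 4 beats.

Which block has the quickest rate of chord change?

A: each chord is 5 beats in 6/4, so 1.2 per bar.
B: each chord is 2 beats in 5/4, so 2.5 per bar.
C: each chord is 1 beat in 5/4, so 5 per bar.
D: each chord is 1.5 beats in 5/4, so 10/3 per bar.
E: each chord is 4 beats in 4/4, so 1 per bar.
F: each chord is 4 beats in 7/4, so 1.75 per bar.
Fastest is C at 5 chords/bar.

Block C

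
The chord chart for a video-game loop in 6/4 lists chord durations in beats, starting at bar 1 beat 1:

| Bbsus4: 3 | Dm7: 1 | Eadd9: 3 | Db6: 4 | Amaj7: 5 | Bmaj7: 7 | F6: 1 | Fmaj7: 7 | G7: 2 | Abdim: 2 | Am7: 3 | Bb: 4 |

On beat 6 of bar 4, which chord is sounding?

F6

Beat 6 of bar 4 is beat (4−1)×6 + 6 = 24 overall.
Running totals: Bbsus4 ends at 3, Dm7 ends at 4, Eadd9 ends at 7, Db6 ends at 11, Amaj7 ends at 16, Bmaj7 ends at 23, F6 ends at 24.
Beat 24 falls within F6.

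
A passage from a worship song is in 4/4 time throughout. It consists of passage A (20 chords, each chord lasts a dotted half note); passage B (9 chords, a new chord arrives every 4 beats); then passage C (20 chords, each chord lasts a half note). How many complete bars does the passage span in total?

A: 20 × 3 = 60 beats = 15 bars.
B: 9 × 4 = 36 beats = 9 bars.
C: 20 × 2 = 40 beats = 10 bars.
Total: 15 + 9 + 10 = 34 bars.

34 bars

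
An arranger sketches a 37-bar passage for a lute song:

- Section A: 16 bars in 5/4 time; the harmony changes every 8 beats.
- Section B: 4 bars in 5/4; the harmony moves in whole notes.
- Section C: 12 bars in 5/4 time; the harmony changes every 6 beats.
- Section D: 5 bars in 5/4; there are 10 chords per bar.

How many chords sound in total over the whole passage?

A: 16 bars × 5 beats = 80 beats; 8 beats/chord → 10 chords.
B: 4 bars × 5 beats = 20 beats; 4 beats/chord → 5 chords.
C: 12 bars × 5 beats = 60 beats; 6 beats/chord → 10 chords.
D: 5 bars × 5 beats = 25 beats; 0.5 beats/chord → 50 chords.
Total: 10 + 5 + 10 + 50 = 75.

75 chords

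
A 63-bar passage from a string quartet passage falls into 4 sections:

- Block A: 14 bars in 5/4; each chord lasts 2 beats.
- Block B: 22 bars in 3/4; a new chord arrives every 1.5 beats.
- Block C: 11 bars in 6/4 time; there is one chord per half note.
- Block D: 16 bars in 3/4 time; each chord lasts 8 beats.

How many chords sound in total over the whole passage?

118 chords

A: 14 bars × 5 beats = 70 beats; 2 beats/chord → 35 chords.
B: 22 bars × 3 beats = 66 beats; 1.5 beats/chord → 44 chords.
C: 11 bars × 6 beats = 66 beats; 2 beats/chord → 33 chords.
D: 16 bars × 3 beats = 48 beats; 8 beats/chord → 6 chords.
Total: 35 + 44 + 33 + 6 = 118.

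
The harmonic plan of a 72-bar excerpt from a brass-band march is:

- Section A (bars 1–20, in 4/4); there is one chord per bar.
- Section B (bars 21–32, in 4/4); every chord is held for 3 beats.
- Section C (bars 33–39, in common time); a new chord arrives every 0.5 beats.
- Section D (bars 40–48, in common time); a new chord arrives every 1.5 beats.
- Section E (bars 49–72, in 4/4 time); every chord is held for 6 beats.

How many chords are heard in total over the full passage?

A: 20·4 = 80 beats, 80/4 = 20 chords.
B: 12·4 = 48 beats, 48/3 = 16 chords.
C: 7·4 = 28 beats, 28/0.5 = 56 chords.
D: 9·4 = 36 beats, 36/1.5 = 24 chords.
E: 24·4 = 96 beats, 96/6 = 16 chords.
Total: 20 + 16 + 56 + 24 + 16 = 132.

132 chords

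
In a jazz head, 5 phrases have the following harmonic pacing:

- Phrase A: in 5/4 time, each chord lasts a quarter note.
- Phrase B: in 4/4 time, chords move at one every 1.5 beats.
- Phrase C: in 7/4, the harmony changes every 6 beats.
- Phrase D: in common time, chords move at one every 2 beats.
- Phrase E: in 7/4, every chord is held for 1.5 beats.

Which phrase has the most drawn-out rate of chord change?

A: 5 beats/bar ÷ 1 beat/chord = 5 chords/bar.
B: 4 beats/bar ÷ 1.5 beats/chord = 8/3 chords/bar.
C: 7 beats/bar ÷ 6 beats/chord = 7/6 chords/bar.
D: 4 beats/bar ÷ 2 beats/chord = 2 chords/bar.
E: 7 beats/bar ÷ 1.5 beats/chord = 14/3 chords/bar.
Slowest is C at 7/6 chords/bar.

Phrase C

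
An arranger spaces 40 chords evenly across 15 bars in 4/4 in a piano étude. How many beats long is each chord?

1.5 beats

15 bars × 4 beats/bar = 60 beats total.
60 beats ÷ 40 chords = 1.5 beats per chord.
(That is a dotted quarter note.)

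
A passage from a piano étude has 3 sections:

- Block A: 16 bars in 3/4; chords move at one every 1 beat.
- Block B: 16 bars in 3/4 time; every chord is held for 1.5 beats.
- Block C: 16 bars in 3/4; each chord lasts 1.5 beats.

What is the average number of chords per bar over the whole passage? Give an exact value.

A: 16 × 3 = 48 beats ÷ 1 = 48 chords.
B: 16 × 3 = 48 beats ÷ 1.5 = 32 chords.
C: 16 × 3 = 48 beats ÷ 1.5 = 32 chords.
Overall: 112 chords over 48 bars → 112/48 = 7/3 chords per bar.

7/3 chords per bar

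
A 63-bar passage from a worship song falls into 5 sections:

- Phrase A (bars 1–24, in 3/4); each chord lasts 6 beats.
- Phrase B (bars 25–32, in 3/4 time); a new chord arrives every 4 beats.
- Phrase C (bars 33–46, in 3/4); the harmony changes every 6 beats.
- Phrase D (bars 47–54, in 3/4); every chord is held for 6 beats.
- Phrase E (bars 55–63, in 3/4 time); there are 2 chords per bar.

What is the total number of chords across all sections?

A has 72 beats and chords last 6 each, so 12 chords.
B has 24 beats and chords last 4 each, so 6 chords.
C has 42 beats and chords last 6 each, so 7 chords.
D has 24 beats and chords last 6 each, so 4 chords.
E has 27 beats and chords last 1.5 each, so 18 chords.
Total: 12 + 6 + 7 + 4 + 18 = 47.

47 chords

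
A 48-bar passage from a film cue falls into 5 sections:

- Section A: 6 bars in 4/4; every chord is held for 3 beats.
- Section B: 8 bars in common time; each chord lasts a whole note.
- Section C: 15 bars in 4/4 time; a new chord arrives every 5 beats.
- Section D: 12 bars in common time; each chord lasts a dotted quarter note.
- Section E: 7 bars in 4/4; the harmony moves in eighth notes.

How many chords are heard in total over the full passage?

A: 6 bars × 4 beats = 24 beats; 3 beats/chord → 8 chords.
B: 8 bars × 4 beats = 32 beats; 4 beats/chord → 8 chords.
C: 15 bars × 4 beats = 60 beats; 5 beats/chord → 12 chords.
D: 12 bars × 4 beats = 48 beats; 1.5 beats/chord → 32 chords.
E: 7 bars × 4 beats = 28 beats; 0.5 beats/chord → 56 chords.
Total: 8 + 8 + 12 + 32 + 56 = 116.

116 chords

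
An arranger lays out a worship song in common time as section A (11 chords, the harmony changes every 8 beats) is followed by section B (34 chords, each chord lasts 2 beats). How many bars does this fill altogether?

A: 11 × 8 = 88 beats = 22 bars.
B: 34 × 2 = 68 beats = 17 bars.
Total: 22 + 17 = 39 bars.

39 bars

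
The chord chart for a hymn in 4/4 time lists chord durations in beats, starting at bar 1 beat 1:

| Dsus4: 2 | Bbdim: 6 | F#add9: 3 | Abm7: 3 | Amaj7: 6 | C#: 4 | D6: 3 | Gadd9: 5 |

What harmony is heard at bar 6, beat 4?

C#

Beat 4 of bar 6 is beat (6−1)×4 + 4 = 24 overall.
Running totals: Dsus4 ends at 2, Bbdim ends at 8, F#add9 ends at 11, Abm7 ends at 14, Amaj7 ends at 20, C# ends at 24.
Beat 24 falls within C#.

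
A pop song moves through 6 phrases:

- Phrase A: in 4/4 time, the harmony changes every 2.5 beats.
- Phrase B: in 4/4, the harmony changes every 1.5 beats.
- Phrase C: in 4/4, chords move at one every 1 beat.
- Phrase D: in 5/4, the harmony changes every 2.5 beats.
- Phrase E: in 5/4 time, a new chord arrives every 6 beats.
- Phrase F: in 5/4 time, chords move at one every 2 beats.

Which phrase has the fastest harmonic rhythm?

A: 4 beats/bar ÷ 2.5 beats/chord = 1.6 chords/bar.
B: 4 beats/bar ÷ 1.5 beats/chord = 8/3 chords/bar.
C: 4 beats/bar ÷ 1 beat/chord = 4 chords/bar.
D: 5 beats/bar ÷ 2.5 beats/chord = 2 chords/bar.
E: 5 beats/bar ÷ 6 beats/chord = 5/6 chords/bar.
F: 5 beats/bar ÷ 2 beats/chord = 2.5 chords/bar.
Fastest is C at 4 chords/bar.

Phrase C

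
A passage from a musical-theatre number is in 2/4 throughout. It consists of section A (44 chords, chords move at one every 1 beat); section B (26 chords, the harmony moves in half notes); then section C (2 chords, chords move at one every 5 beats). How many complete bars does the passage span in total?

A: 44 × 1 = 44 beats = 22 bars.
B: 26 × 2 = 52 beats = 26 bars.
C: 2 × 5 = 10 beats = 5 bars.
Total: 22 + 26 + 5 = 53 bars.

53 bars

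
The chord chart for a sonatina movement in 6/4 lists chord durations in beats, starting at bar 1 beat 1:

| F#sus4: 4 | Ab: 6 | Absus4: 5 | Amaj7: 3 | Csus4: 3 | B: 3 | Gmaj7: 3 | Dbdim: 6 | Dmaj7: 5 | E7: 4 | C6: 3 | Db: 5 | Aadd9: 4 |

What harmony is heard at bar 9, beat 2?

Db

Beat 2 of bar 9 is beat (9−1)×6 + 2 = 50 overall.
Running totals: F#sus4 ends at 4, Ab ends at 10, Absus4 ends at 15, Amaj7 ends at 18, Csus4 ends at 21, B ends at 24, Gmaj7 ends at 27, Dbdim ends at 33, Dmaj7 ends at 38, E7 ends at 42, C6 ends at 45, Db ends at 50.
Beat 50 falls within Db.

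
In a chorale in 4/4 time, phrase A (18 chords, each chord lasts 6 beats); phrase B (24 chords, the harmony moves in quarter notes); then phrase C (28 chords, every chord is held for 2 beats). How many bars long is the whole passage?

47 bars

A: 18 × 6 = 108 beats = 27 bars.
B: 24 × 1 = 24 beats = 6 bars.
C: 28 × 2 = 56 beats = 14 bars.
Total: 27 + 6 + 14 = 47 bars.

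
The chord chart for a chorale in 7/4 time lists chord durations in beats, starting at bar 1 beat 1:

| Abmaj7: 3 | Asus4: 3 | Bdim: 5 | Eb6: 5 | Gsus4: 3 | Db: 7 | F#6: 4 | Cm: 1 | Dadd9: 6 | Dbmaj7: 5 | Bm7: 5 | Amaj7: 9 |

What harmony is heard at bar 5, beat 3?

Beat 3 of bar 5 is beat (5−1)×7 + 3 = 31 overall.
Running totals: Abmaj7 ends at 3, Asus4 ends at 6, Bdim ends at 11, Eb6 ends at 16, Gsus4 ends at 19, Db ends at 26, F#6 ends at 30, Cm ends at 31.
Beat 31 falls within Cm.

Cm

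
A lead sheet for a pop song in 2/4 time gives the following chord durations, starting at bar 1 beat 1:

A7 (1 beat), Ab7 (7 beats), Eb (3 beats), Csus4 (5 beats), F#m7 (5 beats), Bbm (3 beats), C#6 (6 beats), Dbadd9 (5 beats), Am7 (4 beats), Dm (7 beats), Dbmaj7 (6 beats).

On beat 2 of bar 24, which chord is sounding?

Dbmaj7

Beat 2 of bar 24 is beat (24−1)×2 + 2 = 48 overall.
Running totals: A7 ends at 1, Ab7 ends at 8, Eb ends at 11, Csus4 ends at 16, F#m7 ends at 21, Bbm ends at 24, C#6 ends at 30, Dbadd9 ends at 35, Am7 ends at 39, Dm ends at 46, Dbmaj7 ends at 52.
Beat 48 falls within Dbmaj7.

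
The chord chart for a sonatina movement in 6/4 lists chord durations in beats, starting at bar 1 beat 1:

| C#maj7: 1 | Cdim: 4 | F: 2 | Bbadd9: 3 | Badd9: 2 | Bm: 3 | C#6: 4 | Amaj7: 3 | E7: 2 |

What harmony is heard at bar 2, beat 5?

Beat 5 of bar 2 is beat (2−1)×6 + 5 = 11 overall.
Running totals: C#maj7 ends at 1, Cdim ends at 5, F ends at 7, Bbadd9 ends at 10, Badd9 ends at 12.
Beat 11 falls within Badd9.

Badd9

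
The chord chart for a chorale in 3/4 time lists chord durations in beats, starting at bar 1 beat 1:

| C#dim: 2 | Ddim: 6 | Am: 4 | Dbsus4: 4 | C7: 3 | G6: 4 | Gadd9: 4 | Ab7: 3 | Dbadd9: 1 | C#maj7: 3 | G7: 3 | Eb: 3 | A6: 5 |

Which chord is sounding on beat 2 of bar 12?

Beat 2 of bar 12 is beat (12−1)×3 + 2 = 35 overall.
Running totals: C#dim ends at 2, Ddim ends at 8, Am ends at 12, Dbsus4 ends at 16, C7 ends at 19, G6 ends at 23, Gadd9 ends at 27, Ab7 ends at 30, Dbadd9 ends at 31, C#maj7 ends at 34, G7 ends at 37.
Beat 35 falls within G7.

G7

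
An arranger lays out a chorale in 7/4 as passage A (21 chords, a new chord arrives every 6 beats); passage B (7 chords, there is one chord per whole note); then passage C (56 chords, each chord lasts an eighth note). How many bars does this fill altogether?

26 bars

A: 21 × 6 = 126 beats = 18 bars.
B: 7 × 4 = 28 beats = 4 bars.
C: 56 × 0.5 = 28 beats = 4 bars.
Total: 18 + 4 + 4 = 26 bars.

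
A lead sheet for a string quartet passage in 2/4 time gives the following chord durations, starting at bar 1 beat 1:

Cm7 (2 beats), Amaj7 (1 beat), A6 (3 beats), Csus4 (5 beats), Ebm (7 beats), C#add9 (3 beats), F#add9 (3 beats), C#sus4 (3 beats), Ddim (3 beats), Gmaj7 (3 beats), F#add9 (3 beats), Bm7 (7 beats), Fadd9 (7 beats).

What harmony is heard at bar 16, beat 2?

Gmaj7

Beat 2 of bar 16 is beat (16−1)×2 + 2 = 32 overall.
Running totals: Cm7 ends at 2, Amaj7 ends at 3, A6 ends at 6, Csus4 ends at 11, Ebm ends at 18, C#add9 ends at 21, F#add9 ends at 24, C#sus4 ends at 27, Ddim ends at 30, Gmaj7 ends at 33.
Beat 32 falls within Gmaj7.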